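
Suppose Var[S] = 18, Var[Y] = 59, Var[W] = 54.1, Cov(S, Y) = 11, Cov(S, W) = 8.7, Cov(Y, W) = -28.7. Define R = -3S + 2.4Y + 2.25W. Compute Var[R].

Var[R] = a²·Var[S] + b²·Var[Y] + c²·Var[W] + 2ab·Cov(S, Y) + 2ac·Cov(S, W) + 2bc·Cov(Y, W), with a = -3, b = 2.4, c = 2.25.
= 162 + 339.84 + 273.88125 + (-158.4) + (-117.45) + (-309.96)
= 189.91125.

Var[R] = 189.91125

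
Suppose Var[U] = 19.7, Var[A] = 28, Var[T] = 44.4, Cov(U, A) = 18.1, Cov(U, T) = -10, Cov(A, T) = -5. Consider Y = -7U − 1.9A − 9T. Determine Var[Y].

Var[Y] = 3713.24

Var[Y] = a²·Var[U] + b²·Var[A] + c²·Var[T] + 2ab·Cov(U, A) + 2ac·Cov(U, T) + 2bc·Cov(A, T), with a = -7, b = -1.9, c = -9.
= 965.3 + 101.08 + 3596.4 + 481.46 + (-1260) + (-171)
= 3713.24.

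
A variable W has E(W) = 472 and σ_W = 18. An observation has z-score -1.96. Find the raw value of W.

W = E(W) + z·σ_W = 472 + (-1.96)·18 = 436.72.

W = 436.72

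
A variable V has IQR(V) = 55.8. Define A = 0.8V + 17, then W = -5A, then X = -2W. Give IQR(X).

IQR(X) = 446.4

IQR(A) = |0.8|·55.8 = 44.64.
IQR(W) = |-5|·44.64 = 223.2.
IQR(X) = |-2|·223.2 = 446.4.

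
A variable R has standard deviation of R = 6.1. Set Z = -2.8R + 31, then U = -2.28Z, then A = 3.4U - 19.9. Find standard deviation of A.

standard deviation of A = 132.40416

standard deviation of Z = |-2.8|·6.1 = 17.08.
standard deviation of U = |-2.28|·17.08 = 38.9424.
standard deviation of A = |3.4|·38.9424 = 132.40416.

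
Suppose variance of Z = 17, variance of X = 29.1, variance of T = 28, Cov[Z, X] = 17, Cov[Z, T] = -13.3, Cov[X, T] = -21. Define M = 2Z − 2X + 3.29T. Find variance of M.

variance of M = a²·variance of Z + b²·variance of X + c²·variance of T + 2ab·Cov[Z, X] + 2ac·Cov[Z, T] + 2bc·Cov[X, T], with a = 2, b = -2, c = 3.29.
= 68 + 116.4 + 303.0748 + (-136) + (-175.028) + 276.36
= 452.8068.

variance of M = 452.8068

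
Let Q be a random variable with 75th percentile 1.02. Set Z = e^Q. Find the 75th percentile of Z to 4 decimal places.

e^Q is increasing, so P_{75}(Z) = g(P_{75}(Q)) ≈ 2.7732.

75th percentile of Z = 2.7732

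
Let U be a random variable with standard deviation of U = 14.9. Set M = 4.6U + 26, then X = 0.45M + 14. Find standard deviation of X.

standard deviation of M = |4.6|·14.9 = 68.54.
standard deviation of X = |0.45|·68.54 = 30.843.

standard deviation of X = 30.843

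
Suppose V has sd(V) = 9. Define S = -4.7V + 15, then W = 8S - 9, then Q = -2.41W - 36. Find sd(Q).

sd(S) = |-4.7|·9 = 42.3.
sd(W) = |8|·42.3 = 338.4.
sd(Q) = |-2.41|·338.4 = 815.544.

sd(Q) = 815.544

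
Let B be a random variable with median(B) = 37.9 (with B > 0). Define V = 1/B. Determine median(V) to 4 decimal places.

median(V) = 0.0264

1/B is monotone on this domain, so median(V) = 1/(37.9) ≈ 0.0264.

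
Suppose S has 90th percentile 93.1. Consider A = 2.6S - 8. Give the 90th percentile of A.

90th percentile of A = 234.06

Since a = 2.6 > 0 the transformation is increasing, so the 90th percentile of A = a·(P_{90} of S) + b = 2.6·93.1 + (-8) = 234.06.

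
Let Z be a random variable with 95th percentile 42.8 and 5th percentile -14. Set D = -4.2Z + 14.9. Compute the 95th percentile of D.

95th percentile of D = 73.7

Since a = -4.2 < 0 the transformation is decreasing, reversing order: the 95th percentile of D corresponds to the 5th percentile of Z.
So P_{95}(D) = a·P_{5}(Z) + b = (-4.2)·(-14) + 14.9 = 73.7.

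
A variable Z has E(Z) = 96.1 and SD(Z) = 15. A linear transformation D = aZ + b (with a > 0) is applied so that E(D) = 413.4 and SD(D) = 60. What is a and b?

a = 4, b = 29

SD(D) = a·SD(Z) (a > 0), so a = 60/15 = 4.
E(D) = a·E(Z) + b, so b = 413.4 − 4·96.1 = 29.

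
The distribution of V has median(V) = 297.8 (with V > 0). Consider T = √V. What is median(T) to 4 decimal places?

√V is monotone on this domain, so median(T) = √(297.8) ≈ 17.2569.

median(T) = 17.2569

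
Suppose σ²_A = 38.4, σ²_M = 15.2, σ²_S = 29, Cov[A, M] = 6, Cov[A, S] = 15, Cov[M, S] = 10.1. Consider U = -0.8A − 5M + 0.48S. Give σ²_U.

σ²_U = a²·σ²_A + b²·σ²_M + c²·σ²_S + 2ab·Cov[A, M] + 2ac·Cov[A, S] + 2bc·Cov[M, S], with a = -0.8, b = -5, c = 0.48.
= 24.576 + 380 + 6.6816 + 48 + (-11.52) + (-48.48)
= 399.2576.

σ²_U = 399.2576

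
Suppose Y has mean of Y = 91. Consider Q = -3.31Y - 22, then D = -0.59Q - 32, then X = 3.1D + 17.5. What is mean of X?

mean of Q = (-3.31)·91 + (-22) = -323.21.
mean of D = (-0.59)·(-323.21) + (-32) = 158.6939.
mean of X = 3.1·158.6939 + 17.5 = 509.45109.

mean of X = 509.45109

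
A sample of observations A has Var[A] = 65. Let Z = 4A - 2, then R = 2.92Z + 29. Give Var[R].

Var[Z] = 4²·65 = 1040.
Var[R] = 2.92²·1040 = 8867.456.

Var[R] = 8867.456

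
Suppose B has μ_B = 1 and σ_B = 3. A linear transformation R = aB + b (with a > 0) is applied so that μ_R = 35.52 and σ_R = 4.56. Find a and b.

σ_R = a·σ_B (a > 0), so a = 4.56/3 = 1.52.
μ_R = a·μ_B + b, so b = 35.52 − 1.52·1 = 34.

a = 1.52, b = 34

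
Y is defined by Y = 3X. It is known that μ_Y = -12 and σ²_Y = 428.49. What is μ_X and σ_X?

μ_X = -4, σ_X = 6.9

From Y = 3X: μ_Y = a·μ_X + b, so μ_X = (μ_Y − b)/a = (-12 − 0)/3 = -4.
σ_Y = √428.49 = 20.7.
σ_Y = |a|·σ_X, so σ_X = 20.7/|3| = 6.9.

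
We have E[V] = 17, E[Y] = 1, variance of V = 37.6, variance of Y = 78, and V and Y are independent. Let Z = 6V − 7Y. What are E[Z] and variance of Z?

E[Z] = 6·E[V] + (-7)·E[Y] = 6·17 + (-7)·1 = 95.
variance of Z = a²·variance of V + b²·variance of Y + 2ab·covariance of V and Y with a = 6, b = -7.
Independence gives covariance of V and Y = 0.
= 6²·37.6 + (-7)²·78 + 2·6·(-7)·0
= 1353.6 + 3822 + 0 = 5175.6.

E[Z] = 95, variance of Z = 5175.6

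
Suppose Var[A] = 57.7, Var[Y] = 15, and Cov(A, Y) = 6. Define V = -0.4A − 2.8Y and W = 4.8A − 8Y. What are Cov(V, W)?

Cov(V, W) = 163.776

By bilinearity, Cov(V, W) = ac·Var[A] + bd·Var[Y] + (ad+bc)·Cov(A, Y), with a=-0.4, b=-2.8, c=4.8, d=-8.
ac·Var[A] = (-0.4)·4.8·57.7 = -110.784
bd·Var[Y] = (-2.8)·(-8)·15 = 336
(ad+bc)·Cov(A, Y) = (-10.24)·6 = -61.44
Cov(V, W) = -110.784 + 336 + (-61.44) = 163.776.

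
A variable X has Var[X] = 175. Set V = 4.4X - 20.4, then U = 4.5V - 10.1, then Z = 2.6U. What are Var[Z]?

Var[V] = 4.4²·175 = 3388.
Var[U] = 4.5²·3388 = 68607.
Var[Z] = 2.6²·68607 = 463783.32.

Var[Z] = 463783.32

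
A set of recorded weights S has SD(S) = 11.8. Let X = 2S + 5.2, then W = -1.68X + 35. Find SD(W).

SD(X) = |2|·11.8 = 23.6.
SD(W) = |-1.68|·23.6 = 39.648.

SD(W) = 39.648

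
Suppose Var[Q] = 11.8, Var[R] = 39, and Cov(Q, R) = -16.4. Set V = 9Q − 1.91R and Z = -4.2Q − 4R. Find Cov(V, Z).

Cov(V, Z) = 310.7592

By bilinearity, Cov(V, Z) = ac·Var[Q] + bd·Var[R] + (ad+bc)·Cov(Q, R), with a=9, b=-1.91, c=-4.2, d=-4.
ac·Var[Q] = 9·(-4.2)·11.8 = -446.04
bd·Var[R] = (-1.91)·(-4)·39 = 297.96
(ad+bc)·Cov(Q, R) = (-27.978)·(-16.4) = 458.8392
Cov(V, Z) = -446.04 + 297.96 + 458.8392 = 310.7592.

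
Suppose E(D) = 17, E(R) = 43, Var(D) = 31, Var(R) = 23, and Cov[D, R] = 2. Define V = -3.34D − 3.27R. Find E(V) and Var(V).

E(V) = -197.39, Var(V) = 635.4475

E(V) = (-3.34)·E(D) + (-3.27)·E(R) = (-3.34)·17 + (-3.27)·43 = -197.39.
Var(V) = a²·Var(D) + b²·Var(R) + 2ab·Cov[D, R] with a = -3.34, b = -3.27.
= (-3.34)²·31 + (-3.27)²·23 + 2·(-3.34)·(-3.27)·2
= 345.8236 + 245.9367 + 43.6872 = 635.4475.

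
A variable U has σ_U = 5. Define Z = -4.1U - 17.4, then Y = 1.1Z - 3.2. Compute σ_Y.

σ_Y = 22.55

σ_Z = |-4.1|·5 = 20.5.
σ_Y = |1.1|·20.5 = 22.55.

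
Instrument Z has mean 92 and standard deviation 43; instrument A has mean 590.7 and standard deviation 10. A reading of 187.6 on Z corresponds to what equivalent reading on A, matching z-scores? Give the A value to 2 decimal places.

z = (187.6 − 92)/43 ≈ 2.2233.
A = 590.7 + z·10 = 590.7 + (187.6 − 92)·10/43 ≈ 612.93.

A = 612.93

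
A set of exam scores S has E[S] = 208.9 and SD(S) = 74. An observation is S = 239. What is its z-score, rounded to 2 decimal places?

z = 0.41

z = (S − E[S]) / SD(S) = (239 − 208.9) / 74 ≈ 0.41.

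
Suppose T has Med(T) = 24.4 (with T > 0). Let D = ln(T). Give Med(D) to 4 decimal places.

ln(T) is monotone on this domain, so Med(D) = ln(24.4) ≈ 3.1946.

Med(D) = 3.1946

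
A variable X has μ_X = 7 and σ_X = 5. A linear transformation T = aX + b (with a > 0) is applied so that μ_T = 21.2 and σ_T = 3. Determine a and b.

a = 0.6, b = 17

σ_T = a·σ_X (a > 0), so a = 3/5 = 0.6.
μ_T = a·μ_X + b, so b = 21.2 − 0.6·7 = 17.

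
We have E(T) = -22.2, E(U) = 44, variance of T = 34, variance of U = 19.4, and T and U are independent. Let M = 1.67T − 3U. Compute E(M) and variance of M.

E(M) = -169.074, variance of M = 269.4226

E(M) = 1.67·E(T) + (-3)·E(U) = 1.67·(-22.2) + (-3)·44 = -169.074.
variance of M = a²·variance of T + b²·variance of U + 2ab·covariance of T and U with a = 1.67, b = -3.
Independence gives covariance of T and U = 0.
= 1.67²·34 + (-3)²·19.4 + 2·1.67·(-3)·0
= 94.8226 + 174.6 + 0 = 269.4226.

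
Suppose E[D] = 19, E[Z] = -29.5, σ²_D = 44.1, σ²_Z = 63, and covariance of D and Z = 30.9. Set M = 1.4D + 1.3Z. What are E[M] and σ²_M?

E[M] = 1.4·E[D] + 1.3·E[Z] = 1.4·19 + 1.3·(-29.5) = -11.75.
σ²_M = a²·σ²_D + b²·σ²_Z + 2ab·covariance of D and Z with a = 1.4, b = 1.3.
= 1.4²·44.1 + 1.3²·63 + 2·1.4·1.3·30.9
= 86.436 + 106.47 + 112.476 = 305.382.

E[M] = -11.75, σ²_M = 305.382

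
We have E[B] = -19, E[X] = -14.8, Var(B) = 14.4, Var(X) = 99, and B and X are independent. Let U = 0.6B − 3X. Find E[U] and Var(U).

E[U] = 33, Var(U) = 896.184

E[U] = 0.6·E[B] + (-3)·E[X] = 0.6·(-19) + (-3)·(-14.8) = 33.
Var(U) = a²·Var(B) + b²·Var(X) + 2ab·Cov(B, X) with a = 0.6, b = -3.
Independence gives Cov(B, X) = 0.
= 0.6²·14.4 + (-3)²·99 + 2·0.6·(-3)·0
= 5.184 + 891 + 0 = 896.184.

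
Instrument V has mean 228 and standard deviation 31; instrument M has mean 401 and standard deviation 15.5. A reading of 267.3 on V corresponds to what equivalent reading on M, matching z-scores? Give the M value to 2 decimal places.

z = (267.3 − 228)/31 ≈ 1.2677.
M = 401 + z·15.5 = 401 + (267.3 − 228)·15.5/31 = 420.65.

M = 420.65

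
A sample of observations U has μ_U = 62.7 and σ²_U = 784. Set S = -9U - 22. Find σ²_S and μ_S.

S = -9U - 22 is linear with a = -9, b = -22.
σ²_S = a²·σ²_U = (-9)²·784 = 63504 (the additive constant -22 does not affect variance).
μ_S = a·μ_U + b = (-9)·62.7 + (-22) = -586.3.

σ²_S = 63504, μ_S = -586.3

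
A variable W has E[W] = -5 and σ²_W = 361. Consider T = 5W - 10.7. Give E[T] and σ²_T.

T = 5W - 10.7 is linear with a = 5, b = -10.7.
E[T] = a·E[W] + b = 5·(-5) + (-10.7) = -35.7.
σ²_T = a²·σ²_W = 5²·361 = 9025 (the additive constant -10.7 does not affect variance).

E[T] = -35.7, σ²_T = 9025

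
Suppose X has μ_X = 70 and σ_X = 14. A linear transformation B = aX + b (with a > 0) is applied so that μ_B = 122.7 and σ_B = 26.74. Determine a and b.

a = 1.91, b = -11

σ_B = a·σ_X (a > 0), so a = 26.74/14 = 1.91.
μ_B = a·μ_X + b, so b = 122.7 − 1.91·70 = -11.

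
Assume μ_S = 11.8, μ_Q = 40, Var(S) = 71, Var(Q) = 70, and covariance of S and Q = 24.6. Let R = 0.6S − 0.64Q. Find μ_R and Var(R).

μ_R = -18.52, Var(R) = 35.3392

μ_R = 0.6·μ_S + (-0.64)·μ_Q = 0.6·11.8 + (-0.64)·40 = -18.52.
Var(R) = a²·Var(S) + b²·Var(Q) + 2ab·covariance of S and Q with a = 0.6, b = -0.64.
= 0.6²·71 + (-0.64)²·70 + 2·0.6·(-0.64)·24.6
= 25.56 + 28.672 + (-18.8928) = 35.3392.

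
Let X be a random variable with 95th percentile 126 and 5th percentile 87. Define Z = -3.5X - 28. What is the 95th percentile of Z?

95th percentile of Z = -332.5

Since a = -3.5 < 0 the transformation is decreasing, reversing order: the 95th percentile of Z corresponds to the 5th percentile of X.
So P_{95}(Z) = a·P_{5}(X) + b = (-3.5)·87 + (-28) = -332.5.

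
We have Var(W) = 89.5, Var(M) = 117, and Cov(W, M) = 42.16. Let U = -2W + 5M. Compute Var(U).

Var(U) = a²·Var(W) + b²·Var(M) + 2ab·Cov(W, M) with a = -2, b = 5.
= (-2)²·89.5 + 5²·117 + 2·(-2)·5·42.16
= 358 + 2925 + (-843.2) = 2439.8.

Var(U) = 2439.8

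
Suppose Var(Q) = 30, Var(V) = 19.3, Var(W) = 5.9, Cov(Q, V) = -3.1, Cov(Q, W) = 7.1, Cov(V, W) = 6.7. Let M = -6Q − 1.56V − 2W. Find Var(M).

Var(M) = 1304.74448

Var(M) = a²·Var(Q) + b²·Var(V) + c²·Var(W) + 2ab·Cov(Q, V) + 2ac·Cov(Q, W) + 2bc·Cov(V, W), with a = -6, b = -1.56, c = -2.
= 1080 + 46.96848 + 23.6 + (-58.032) + 170.4 + 41.808
= 1304.74448.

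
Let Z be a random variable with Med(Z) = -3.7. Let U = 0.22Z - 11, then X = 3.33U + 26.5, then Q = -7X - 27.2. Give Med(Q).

Med(U) = 0.22·(-3.7) + (-11) = -11.814.
Med(X) = 3.33·(-11.814) + 26.5 = -12.84062.
Med(Q) = (-7)·(-12.84062) + (-27.2) = 62.68434.

Med(Q) = 62.68434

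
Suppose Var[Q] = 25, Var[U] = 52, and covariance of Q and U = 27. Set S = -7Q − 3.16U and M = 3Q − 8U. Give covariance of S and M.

covariance of S and M = 2045.6

By bilinearity, covariance of S and M = ac·Var[Q] + bd·Var[U] + (ad+bc)·covariance of Q and U, with a=-7, b=-3.16, c=3, d=-8.
ac·Var[Q] = (-7)·3·25 = -525
bd·Var[U] = (-3.16)·(-8)·52 = 1314.56
(ad+bc)·covariance of Q and U = (46.52)·27 = 1256.04
covariance of S and M = -525 + 1314.56 + 1256.04 = 2045.6.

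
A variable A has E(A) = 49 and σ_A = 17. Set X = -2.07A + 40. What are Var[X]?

Var[X] = 1238.3361

X = -2.07A + 40 is linear with a = -2.07, b = 40.
Var[A] = 17² = 289.
Var[X] = a²·Var[A] = (-2.07)²·289 = 1238.3361 (the additive constant 40 does not affect variance).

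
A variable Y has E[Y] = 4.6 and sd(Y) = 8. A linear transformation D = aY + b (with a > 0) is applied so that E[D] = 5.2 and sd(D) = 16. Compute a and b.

a = 2, b = -4

sd(D) = a·sd(Y) (a > 0), so a = 16/8 = 2.
E[D] = a·E[Y] + b, so b = 5.2 − 2·4.6 = -4.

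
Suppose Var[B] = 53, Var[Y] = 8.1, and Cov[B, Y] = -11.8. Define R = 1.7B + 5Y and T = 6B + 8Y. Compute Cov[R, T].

By bilinearity, Cov[R, T] = ac·Var[B] + bd·Var[Y] + (ad+bc)·Cov[B, Y], with a=1.7, b=5, c=6, d=8.
ac·Var[B] = 1.7·6·53 = 540.6
bd·Var[Y] = 5·8·8.1 = 324
(ad+bc)·Cov[B, Y] = (43.6)·(-11.8) = -514.48
Cov[R, T] = 540.6 + 324 + (-514.48) = 350.12.

Cov[R, T] = 350.12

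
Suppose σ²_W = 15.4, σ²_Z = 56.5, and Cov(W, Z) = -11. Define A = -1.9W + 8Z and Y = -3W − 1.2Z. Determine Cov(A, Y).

Cov(A, Y) = -215.7

By bilinearity, Cov(A, Y) = ac·σ²_W + bd·σ²_Z + (ad+bc)·Cov(W, Z), with a=-1.9, b=8, c=-3, d=-1.2.
ac·σ²_W = (-1.9)·(-3)·15.4 = 87.78
bd·σ²_Z = 8·(-1.2)·56.5 = -542.4
(ad+bc)·Cov(W, Z) = (-21.72)·(-11) = 238.92
Cov(A, Y) = 87.78 + (-542.4) + 238.92 = -215.7.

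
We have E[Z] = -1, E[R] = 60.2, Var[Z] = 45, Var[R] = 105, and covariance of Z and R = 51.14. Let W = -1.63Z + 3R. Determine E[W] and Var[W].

E[W] = (-1.63)·E[Z] + 3·E[R] = (-1.63)·(-1) + 3·60.2 = 182.23.
Var[W] = a²·Var[Z] + b²·Var[R] + 2ab·covariance of Z and R with a = -1.63, b = 3.
= (-1.63)²·45 + 3²·105 + 2·(-1.63)·3·51.14
= 119.5605 + 945 + (-500.1492) = 564.4113.

E[W] = 182.23, Var[W] = 564.4113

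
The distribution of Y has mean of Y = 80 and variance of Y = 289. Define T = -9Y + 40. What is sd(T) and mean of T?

T = -9Y + 40 is linear with a = -9, b = 40.
sd(Y) = √289 = 17.
sd(T) = |a|·sd(Y) = |-9|·17 = 153.
mean of T = a·mean of Y + b = (-9)·80 + 40 = -680.

sd(T) = 153, mean of T = -680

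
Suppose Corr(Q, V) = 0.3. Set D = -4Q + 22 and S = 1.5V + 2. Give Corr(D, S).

Corr(D, S) = -0.3

Linear rescalings preserve |correlation|; the slopes -4 and 1.5 have opposite signs, so the correlation flips sign: Corr(D, S) = −Corr(Q, V) = -0.3.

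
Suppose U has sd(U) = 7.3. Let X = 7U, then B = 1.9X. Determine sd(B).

sd(X) = |7|·7.3 = 51.1.
sd(B) = |1.9|·51.1 = 97.09.

sd(B) = 97.09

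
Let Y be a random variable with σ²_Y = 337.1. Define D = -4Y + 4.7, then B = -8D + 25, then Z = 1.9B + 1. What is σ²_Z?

σ²_Z = 1246137.344

σ²_D = (-4)²·337.1 = 5393.6.
σ²_B = (-8)²·5393.6 = 345190.4.
σ²_Z = 1.9²·345190.4 = 1246137.344.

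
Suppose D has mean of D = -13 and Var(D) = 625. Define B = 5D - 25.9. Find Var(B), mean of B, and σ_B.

B = 5D - 25.9 is linear with a = 5, b = -25.9.
Var(B) = a²·Var(D) = 5²·625 = 15625 (the additive constant -25.9 does not affect variance).
mean of B = a·mean of D + b = 5·(-13) + (-25.9) = -90.9.
σ_D = √625 = 25.
σ_B = |a|·σ_D = |5|·25 = 125.

Var(B) = 15625, mean of B = -90.9, σ_B = 125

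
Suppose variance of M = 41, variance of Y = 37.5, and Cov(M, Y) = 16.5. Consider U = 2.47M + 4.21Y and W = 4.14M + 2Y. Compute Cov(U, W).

Cov(U, W) = 1104.1029

By bilinearity, Cov(U, W) = ac·variance of M + bd·variance of Y + (ad+bc)·Cov(M, Y), with a=2.47, b=4.21, c=4.14, d=2.
ac·variance of M = 2.47·4.14·41 = 419.2578
bd·variance of Y = 4.21·2·37.5 = 315.75
(ad+bc)·Cov(M, Y) = (22.3694)·16.5 = 369.0951
Cov(U, W) = 419.2578 + 315.75 + 369.0951 = 1104.1029.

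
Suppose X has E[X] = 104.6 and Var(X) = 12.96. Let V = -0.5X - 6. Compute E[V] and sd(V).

V = -0.5X - 6 is linear with a = -0.5, b = -6.
E[V] = a·E[X] + b = (-0.5)·104.6 + (-6) = -58.3.
sd(X) = √12.96 = 3.6.
sd(V) = |a|·sd(X) = |-0.5|·3.6 = 1.8.

E[V] = -58.3, sd(V) = 1.8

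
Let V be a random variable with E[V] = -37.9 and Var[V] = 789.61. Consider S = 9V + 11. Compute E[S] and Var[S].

E[S] = -330.1, Var[S] = 63958.41

S = 9V + 11 is linear with a = 9, b = 11.
E[S] = a·E[V] + b = 9·(-37.9) + 11 = -330.1.
Var[S] = a²·Var[V] = 9²·789.61 = 63958.41 (the additive constant 11 does not affect variance).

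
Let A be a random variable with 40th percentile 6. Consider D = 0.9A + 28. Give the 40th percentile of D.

40th percentile of D = 33.4

Since a = 0.9 > 0 the transformation is increasing, so the 40th percentile of D = a·(P_{40} of A) + b = 0.9·6 + 28 = 33.4.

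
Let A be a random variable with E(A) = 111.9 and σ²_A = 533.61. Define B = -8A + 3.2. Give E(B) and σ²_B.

B = -8A + 3.2 is linear with a = -8, b = 3.2.
E(B) = a·E(A) + b = (-8)·111.9 + 3.2 = -892.
σ²_B = a²·σ²_A = (-8)²·533.61 = 34151.04 (the additive constant 3.2 does not affect variance).

E(B) = -892, σ²_B = 34151.04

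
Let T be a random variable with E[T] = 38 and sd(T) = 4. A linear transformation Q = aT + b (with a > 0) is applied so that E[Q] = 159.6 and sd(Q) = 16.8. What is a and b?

sd(Q) = a·sd(T) (a > 0), so a = 16.8/4 = 4.2.
E[Q] = a·E[T] + b, so b = 159.6 − 4.2·38 = 0.

a = 4.2, b = 0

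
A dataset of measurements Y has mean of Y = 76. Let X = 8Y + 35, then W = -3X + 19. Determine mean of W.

mean of X = 8·76 + 35 = 643.
mean of W = (-3)·643 + 19 = -1910.

mean of W = -1910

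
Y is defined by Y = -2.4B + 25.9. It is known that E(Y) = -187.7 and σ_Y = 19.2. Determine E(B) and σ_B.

From Y = -2.4B + 25.9: E(Y) = a·E(B) + b, so E(B) = (E(Y) − b)/a = (-187.7 − 25.9)/(-2.4) = 89.
σ_Y = |a|·σ_B, so σ_B = 19.2/|-2.4| = 8.

E(B) = 89, σ_B = 8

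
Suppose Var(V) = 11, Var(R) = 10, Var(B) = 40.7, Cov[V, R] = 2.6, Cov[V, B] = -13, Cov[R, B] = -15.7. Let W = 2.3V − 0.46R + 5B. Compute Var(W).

Var(W) = a²·Var(V) + b²·Var(R) + c²·Var(B) + 2ab·Cov[V, R] + 2ac·Cov[V, B] + 2bc·Cov[R, B], with a = 2.3, b = -0.46, c = 5.
= 58.19 + 2.116 + 1017.5 + (-5.5016) + (-299) + 72.22
= 845.5244.

Var(W) = 845.5244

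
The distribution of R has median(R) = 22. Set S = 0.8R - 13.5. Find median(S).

A linear map preserves order up to sign, so median(S) = a·median(R) + b = 0.8·22 + (-13.5) = 4.1.

median(S) = 4.1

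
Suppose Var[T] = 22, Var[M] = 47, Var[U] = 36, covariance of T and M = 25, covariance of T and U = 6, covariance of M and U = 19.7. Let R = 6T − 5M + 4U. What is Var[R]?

Var[R] = a²·Var[T] + b²·Var[M] + c²·Var[U] + 2ab·covariance of T and M + 2ac·covariance of T and U + 2bc·covariance of M and U, with a = 6, b = -5, c = 4.
= 792 + 1175 + 576 + (-1500) + 288 + (-788)
= 543.

Var[R] = 543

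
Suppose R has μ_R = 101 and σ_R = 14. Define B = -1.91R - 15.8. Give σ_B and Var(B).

B = -1.91R - 15.8 is linear with a = -1.91, b = -15.8.
σ_B = |a|·σ_R = |-1.91|·14 = 26.74.
Var(R) = 14² = 196.
Var(B) = a²·Var(R) = (-1.91)²·196 = 715.0276 (the additive constant -15.8 does not affect variance).

σ_B = 26.74, Var(B) = 715.0276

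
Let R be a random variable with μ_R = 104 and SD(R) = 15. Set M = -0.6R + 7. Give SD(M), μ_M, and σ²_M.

M = -0.6R + 7 is linear with a = -0.6, b = 7.
SD(M) = |a|·SD(R) = |-0.6|·15 = 9.
μ_M = a·μ_R + b = (-0.6)·104 + 7 = -55.4.
σ²_R = 15² = 225.
σ²_M = a²·σ²_R = (-0.6)²·225 = 81 (the additive constant 7 does not affect variance).

SD(M) = 9, μ_M = -55.4, σ²_M = 81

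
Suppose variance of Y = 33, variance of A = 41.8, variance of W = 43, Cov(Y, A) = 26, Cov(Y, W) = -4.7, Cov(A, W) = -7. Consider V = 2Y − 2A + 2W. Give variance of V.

variance of V = a²·variance of Y + b²·variance of A + c²·variance of W + 2ab·Cov(Y, A) + 2ac·Cov(Y, W) + 2bc·Cov(A, W), with a = 2, b = -2, c = 2.
= 132 + 167.2 + 172 + (-208) + (-37.6) + 56
= 281.6.

variance of V = 281.6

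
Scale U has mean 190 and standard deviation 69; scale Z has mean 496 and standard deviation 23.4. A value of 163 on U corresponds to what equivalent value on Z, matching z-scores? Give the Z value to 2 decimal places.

z = (163 − 190)/69 ≈ -0.3913.
Z = 496 + z·23.4 = 496 + (163 − 190)·23.4/69 ≈ 486.84.

Z = 486.84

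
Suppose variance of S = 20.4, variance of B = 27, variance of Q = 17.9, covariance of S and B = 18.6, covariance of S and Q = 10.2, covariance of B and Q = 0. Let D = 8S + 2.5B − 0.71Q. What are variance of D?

variance of D = 2111.50139

variance of D = a²·variance of S + b²·variance of B + c²·variance of Q + 2ab·covariance of S and B + 2ac·covariance of S and Q + 2bc·covariance of B and Q, with a = 8, b = 2.5, c = -0.71.
= 1305.6 + 168.75 + 9.02339 + 744 + (-115.872) + 0
= 2111.50139.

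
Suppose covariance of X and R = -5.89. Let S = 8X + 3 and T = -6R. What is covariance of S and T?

covariance of S and T = a·c·covariance of X and R = 8·(-6)·(-5.89) = 282.72. Additive constants drop out.

covariance of S and T = 282.72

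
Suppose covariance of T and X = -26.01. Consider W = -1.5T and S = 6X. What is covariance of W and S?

covariance of W and S = 234.09

covariance of W and S = a·c·covariance of T and X = (-1.5)·6·(-26.01) = 234.09. Additive constants drop out.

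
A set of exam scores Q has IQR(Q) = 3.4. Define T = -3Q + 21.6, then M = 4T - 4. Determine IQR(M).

IQR(T) = |-3|·3.4 = 10.2.
IQR(M) = |4|·10.2 = 40.8.

IQR(M) = 40.8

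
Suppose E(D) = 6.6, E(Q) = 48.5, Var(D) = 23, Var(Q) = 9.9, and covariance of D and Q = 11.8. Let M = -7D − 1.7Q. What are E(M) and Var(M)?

E(M) = -128.65, Var(M) = 1436.451

E(M) = (-7)·E(D) + (-1.7)·E(Q) = (-7)·6.6 + (-1.7)·48.5 = -128.65.
Var(M) = a²·Var(D) + b²·Var(Q) + 2ab·covariance of D and Q with a = -7, b = -1.7.
= (-7)²·23 + (-1.7)²·9.9 + 2·(-7)·(-1.7)·11.8
= 1127 + 28.611 + 280.84 = 1436.451.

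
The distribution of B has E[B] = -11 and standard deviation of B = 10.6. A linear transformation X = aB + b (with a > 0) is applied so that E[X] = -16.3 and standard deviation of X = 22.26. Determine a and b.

a = 2.1, b = 6.8

standard deviation of X = a·standard deviation of B (a > 0), so a = 22.26/10.6 = 2.1.
E[X] = a·E[B] + b, so b = -16.3 − 2.1·(-11) = 6.8.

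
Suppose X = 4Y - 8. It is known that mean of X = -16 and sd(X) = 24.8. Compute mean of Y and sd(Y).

mean of Y = -2, sd(Y) = 6.2

From X = 4Y - 8: mean of X = a·mean of Y + b, so mean of Y = (mean of X − b)/a = (-16 − (-8))/4 = -2.
sd(X) = |a|·sd(Y), so sd(Y) = 24.8/|4| = 6.2.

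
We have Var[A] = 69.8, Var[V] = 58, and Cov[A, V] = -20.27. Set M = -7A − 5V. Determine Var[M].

Var[M] = 3451.3

Var[M] = a²·Var[A] + b²·Var[V] + 2ab·Cov[A, V] with a = -7, b = -5.
= (-7)²·69.8 + (-5)²·58 + 2·(-7)·(-5)·(-20.27)
= 3420.2 + 1450 + (-1418.9) = 3451.3.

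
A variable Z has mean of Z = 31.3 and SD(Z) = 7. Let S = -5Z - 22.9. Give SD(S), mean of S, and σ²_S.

SD(S) = 35, mean of S = -179.4, σ²_S = 1225

S = -5Z - 22.9 is linear with a = -5, b = -22.9.
SD(S) = |a|·SD(Z) = |-5|·7 = 35.
mean of S = a·mean of Z + b = (-5)·31.3 + (-22.9) = -179.4.
σ²_Z = 7² = 49.
σ²_S = a²·σ²_Z = (-5)²·49 = 1225 (the additive constant -22.9 does not affect variance).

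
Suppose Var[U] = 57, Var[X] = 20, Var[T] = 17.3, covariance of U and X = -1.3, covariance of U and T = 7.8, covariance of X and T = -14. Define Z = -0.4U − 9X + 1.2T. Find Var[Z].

Var[Z] = a²·Var[U] + b²·Var[X] + c²·Var[T] + 2ab·covariance of U and X + 2ac·covariance of U and T + 2bc·covariance of X and T, with a = -0.4, b = -9, c = 1.2.
= 9.12 + 1620 + 24.912 + (-9.36) + (-7.488) + 302.4
= 1939.584.

Var[Z] = 1939.584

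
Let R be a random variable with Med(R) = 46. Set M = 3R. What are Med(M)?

A linear map preserves order up to sign, so Med(M) = a·Med(R) + b = 3·46 = 138.

Med(M) = 138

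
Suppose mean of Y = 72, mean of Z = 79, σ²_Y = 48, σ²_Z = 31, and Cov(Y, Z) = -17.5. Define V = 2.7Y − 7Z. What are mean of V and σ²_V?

mean of V = -358.6, σ²_V = 2530.42

mean of V = 2.7·mean of Y + (-7)·mean of Z = 2.7·72 + (-7)·79 = -358.6.
σ²_V = a²·σ²_Y + b²·σ²_Z + 2ab·Cov(Y, Z) with a = 2.7, b = -7.
= 2.7²·48 + (-7)²·31 + 2·2.7·(-7)·(-17.5)
= 349.92 + 1519 + 661.5 = 2530.42.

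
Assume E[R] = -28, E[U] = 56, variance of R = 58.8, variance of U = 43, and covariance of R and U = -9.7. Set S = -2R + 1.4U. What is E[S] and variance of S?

E[S] = 134.4, variance of S = 373.8

E[S] = (-2)·E[R] + 1.4·E[U] = (-2)·(-28) + 1.4·56 = 134.4.
variance of S = a²·variance of R + b²·variance of U + 2ab·covariance of R and U with a = -2, b = 1.4.
= (-2)²·58.8 + 1.4²·43 + 2·(-2)·1.4·(-9.7)
= 235.2 + 84.28 + 54.32 = 373.8.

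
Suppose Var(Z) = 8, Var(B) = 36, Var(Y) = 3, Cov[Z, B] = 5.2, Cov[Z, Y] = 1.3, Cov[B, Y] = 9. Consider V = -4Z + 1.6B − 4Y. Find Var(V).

Var(V) = a²·Var(Z) + b²·Var(B) + c²·Var(Y) + 2ab·Cov[Z, B] + 2ac·Cov[Z, Y] + 2bc·Cov[B, Y], with a = -4, b = 1.6, c = -4.
= 128 + 92.16 + 48 + (-66.56) + 41.6 + (-115.2)
= 128.

Var(V) = 128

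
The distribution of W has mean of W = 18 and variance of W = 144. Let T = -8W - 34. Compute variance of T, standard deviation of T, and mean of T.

variance of T = 9216, standard deviation of T = 96, mean of T = -178

T = -8W - 34 is linear with a = -8, b = -34.
variance of T = a²·variance of W = (-8)²·144 = 9216 (the additive constant -34 does not affect variance).
standard deviation of W = √144 = 12.
standard deviation of T = |a|·standard deviation of W = |-8|·12 = 96.
mean of T = a·mean of W + b = (-8)·18 + (-34) = -178.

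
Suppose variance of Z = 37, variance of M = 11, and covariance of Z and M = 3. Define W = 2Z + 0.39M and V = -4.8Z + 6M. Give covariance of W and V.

By bilinearity, covariance of W and V = ac·variance of Z + bd·variance of M + (ad+bc)·covariance of Z and M, with a=2, b=0.39, c=-4.8, d=6.
ac·variance of Z = 2·(-4.8)·37 = -355.2
bd·variance of M = 0.39·6·11 = 25.74
(ad+bc)·covariance of Z and M = (10.128)·3 = 30.384
covariance of W and V = -355.2 + 25.74 + 30.384 = -299.076.

covariance of W and V = -299.076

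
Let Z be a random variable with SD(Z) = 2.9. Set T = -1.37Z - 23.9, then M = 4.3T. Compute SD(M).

SD(M) = 17.0839

SD(T) = |-1.37|·2.9 = 3.973.
SD(M) = |4.3|·3.973 = 17.0839.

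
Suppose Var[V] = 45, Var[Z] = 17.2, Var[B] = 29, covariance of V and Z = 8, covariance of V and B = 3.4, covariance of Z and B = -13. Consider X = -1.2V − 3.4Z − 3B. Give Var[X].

Var[X] = 349.192

Var[X] = a²·Var[V] + b²·Var[Z] + c²·Var[B] + 2ab·covariance of V and Z + 2ac·covariance of V and B + 2bc·covariance of Z and B, with a = -1.2, b = -3.4, c = -3.
= 64.8 + 198.832 + 261 + 65.28 + 24.48 + (-265.2)
= 349.192.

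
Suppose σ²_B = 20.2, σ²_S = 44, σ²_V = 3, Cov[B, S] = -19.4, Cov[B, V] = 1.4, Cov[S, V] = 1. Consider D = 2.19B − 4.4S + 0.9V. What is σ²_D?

σ²_D = 1322.62682

σ²_D = a²·σ²_B + b²·σ²_S + c²·σ²_V + 2ab·Cov[B, S] + 2ac·Cov[B, V] + 2bc·Cov[S, V], with a = 2.19, b = -4.4, c = 0.9.
= 96.88122 + 851.84 + 2.43 + 373.8768 + 5.5188 + (-7.92)
= 1322.62682.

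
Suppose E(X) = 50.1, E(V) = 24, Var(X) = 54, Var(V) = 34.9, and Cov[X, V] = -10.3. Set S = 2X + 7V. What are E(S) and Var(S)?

E(S) = 268.2, Var(S) = 1637.7

E(S) = 2·E(X) + 7·E(V) = 2·50.1 + 7·24 = 268.2.
Var(S) = a²·Var(X) + b²·Var(V) + 2ab·Cov[X, V] with a = 2, b = 7.
= 2²·54 + 7²·34.9 + 2·2·7·(-10.3)
= 216 + 1710.1 + (-288.4) = 1637.7.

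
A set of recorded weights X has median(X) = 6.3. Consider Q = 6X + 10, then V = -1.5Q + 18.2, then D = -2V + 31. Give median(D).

median(D) = 138

median(Q) = 6·6.3 + 10 = 47.8.
median(V) = (-1.5)·47.8 + 18.2 = -53.5.
median(D) = (-2)·(-53.5) + 31 = 138.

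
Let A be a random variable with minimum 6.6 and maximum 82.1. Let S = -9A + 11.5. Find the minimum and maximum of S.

min(S) = -727.4, max(S) = -47.9

a = -9 < 0, so order reverses: min(S) = a·max(A)+b = (-9)·82.1 + 11.5 = -727.4; max(S) = a·min(A)+b = (-9)·6.6 + 11.5 = -47.9.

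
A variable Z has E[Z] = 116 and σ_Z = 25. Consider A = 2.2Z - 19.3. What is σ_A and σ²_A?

A = 2.2Z - 19.3 is linear with a = 2.2, b = -19.3.
σ_A = |a|·σ_Z = |2.2|·25 = 55.
σ²_Z = 25² = 625.
σ²_A = a²·σ²_Z = 2.2²·625 = 3025 (the additive constant -19.3 does not affect variance).

σ_A = 55, σ²_A = 3025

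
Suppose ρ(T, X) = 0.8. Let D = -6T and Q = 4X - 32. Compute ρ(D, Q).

Linear rescalings preserve |correlation|; the slopes -6 and 4 have opposite signs, so the correlation flips sign: ρ(D, Q) = −ρ(T, X) = -0.8.

ρ(D, Q) = -0.8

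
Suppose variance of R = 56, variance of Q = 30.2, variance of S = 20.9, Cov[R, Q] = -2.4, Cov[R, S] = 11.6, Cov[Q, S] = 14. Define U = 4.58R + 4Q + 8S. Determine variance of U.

variance of U = 4653.5904

variance of U = a²·variance of R + b²·variance of Q + c²·variance of S + 2ab·Cov[R, Q] + 2ac·Cov[R, S] + 2bc·Cov[Q, S], with a = 4.58, b = 4, c = 8.
= 1174.6784 + 483.2 + 1337.6 + (-87.936) + 850.048 + 896
= 4653.5904.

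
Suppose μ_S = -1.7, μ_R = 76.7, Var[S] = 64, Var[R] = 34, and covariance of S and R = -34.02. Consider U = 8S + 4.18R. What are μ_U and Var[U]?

μ_U = 307.006, Var[U] = 2414.804

μ_U = 8·μ_S + 4.18·μ_R = 8·(-1.7) + 4.18·76.7 = 307.006.
Var[U] = a²·Var[S] + b²·Var[R] + 2ab·covariance of S and R with a = 8, b = 4.18.
= 8²·64 + 4.18²·34 + 2·8·4.18·(-34.02)
= 4096 + 594.0616 + (-2275.2576) = 2414.804.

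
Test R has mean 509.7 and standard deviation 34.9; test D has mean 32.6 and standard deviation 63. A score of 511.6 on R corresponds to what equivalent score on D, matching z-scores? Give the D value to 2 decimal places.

z = (511.6 − 509.7)/34.9 ≈ 0.0544.
D = 32.6 + z·63 = 32.6 + (511.6 − 509.7)·63/34.9 ≈ 36.03.

D = 36.03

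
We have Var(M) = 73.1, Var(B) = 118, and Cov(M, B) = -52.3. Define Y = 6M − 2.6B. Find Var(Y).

Var(Y) = a²·Var(M) + b²·Var(B) + 2ab·Cov(M, B) with a = 6, b = -2.6.
= 6²·73.1 + (-2.6)²·118 + 2·6·(-2.6)·(-52.3)
= 2631.6 + 797.68 + 1631.76 = 5061.04.

Var(Y) = 5061.04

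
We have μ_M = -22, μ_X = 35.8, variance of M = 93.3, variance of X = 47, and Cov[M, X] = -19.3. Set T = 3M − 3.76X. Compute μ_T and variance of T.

μ_T = -200.608, variance of T = 1939.5752

μ_T = 3·μ_M + (-3.76)·μ_X = 3·(-22) + (-3.76)·35.8 = -200.608.
variance of T = a²·variance of M + b²·variance of X + 2ab·Cov[M, X] with a = 3, b = -3.76.
= 3²·93.3 + (-3.76)²·47 + 2·3·(-3.76)·(-19.3)
= 839.7 + 664.4672 + 435.408 = 1939.5752.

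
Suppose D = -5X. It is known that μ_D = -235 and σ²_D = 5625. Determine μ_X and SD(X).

μ_X = 47, SD(X) = 15

From D = -5X: μ_D = a·μ_X + b, so μ_X = (μ_D − b)/a = (-235 − 0)/(-5) = 47.
SD(D) = √5625 = 75.
SD(D) = |a|·SD(X), so SD(X) = 75/|-5| = 15.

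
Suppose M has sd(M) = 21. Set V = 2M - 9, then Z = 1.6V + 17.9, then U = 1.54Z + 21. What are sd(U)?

sd(V) = |2|·21 = 42.
sd(Z) = |1.6|·42 = 67.2.
sd(U) = |1.54|·67.2 = 103.488.

sd(U) = 103.488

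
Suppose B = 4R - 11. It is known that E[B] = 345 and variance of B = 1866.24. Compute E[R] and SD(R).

From B = 4R - 11: E[B] = a·E[R] + b, so E[R] = (E[B] − b)/a = (345 − (-11))/4 = 89.
SD(B) = √1866.24 = 43.2.
SD(B) = |a|·SD(R), so SD(R) = 43.2/|4| = 10.8.

E[R] = 89, SD(R) = 10.8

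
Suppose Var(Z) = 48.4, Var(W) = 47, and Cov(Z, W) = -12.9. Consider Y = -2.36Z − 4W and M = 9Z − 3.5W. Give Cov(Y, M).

Cov(Y, M) = -12.17

By bilinearity, Cov(Y, M) = ac·Var(Z) + bd·Var(W) + (ad+bc)·Cov(Z, W), with a=-2.36, b=-4, c=9, d=-3.5.
ac·Var(Z) = (-2.36)·9·48.4 = -1028.016
bd·Var(W) = (-4)·(-3.5)·47 = 658
(ad+bc)·Cov(Z, W) = (-27.74)·(-12.9) = 357.846
Cov(Y, M) = -1028.016 + 658 + 357.846 = -12.17.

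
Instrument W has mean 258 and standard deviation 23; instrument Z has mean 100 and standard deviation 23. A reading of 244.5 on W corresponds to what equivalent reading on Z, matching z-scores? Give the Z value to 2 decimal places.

z = (244.5 − 258)/23 ≈ -0.587.
Z = 100 + z·23 = 100 + (244.5 − 258)·23/23 = 86.50.

Z = 86.50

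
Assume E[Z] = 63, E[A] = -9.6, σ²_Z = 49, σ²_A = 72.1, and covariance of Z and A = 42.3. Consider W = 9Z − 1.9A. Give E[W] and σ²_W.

E[W] = 585.24, σ²_W = 2782.621

E[W] = 9·E[Z] + (-1.9)·E[A] = 9·63 + (-1.9)·(-9.6) = 585.24.
σ²_W = a²·σ²_Z + b²·σ²_A + 2ab·covariance of Z and A with a = 9, b = -1.9.
= 9²·49 + (-1.9)²·72.1 + 2·9·(-1.9)·42.3
= 3969 + 260.281 + (-1446.66) = 2782.621.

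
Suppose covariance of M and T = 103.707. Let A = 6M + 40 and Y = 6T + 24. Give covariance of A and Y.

covariance of A and Y = 3733.452

covariance of A and Y = a·c·covariance of M and T = 6·6·103.707 = 3733.452. Additive constants drop out.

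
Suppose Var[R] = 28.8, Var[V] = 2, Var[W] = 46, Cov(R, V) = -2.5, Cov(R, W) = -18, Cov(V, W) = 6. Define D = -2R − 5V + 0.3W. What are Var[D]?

Var[D] = a²·Var[R] + b²·Var[V] + c²·Var[W] + 2ab·Cov(R, V) + 2ac·Cov(R, W) + 2bc·Cov(V, W), with a = -2, b = -5, c = 0.3.
= 115.2 + 50 + 4.14 + (-50) + 21.6 + (-18)
= 122.94.

Var[D] = 122.94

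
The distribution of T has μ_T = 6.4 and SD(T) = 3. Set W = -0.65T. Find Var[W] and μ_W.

Var[W] = 3.8025, μ_W = -4.16

W = -0.65T is linear with a = -0.65, b = 0.
Var[T] = 3² = 9.
Var[W] = a²·Var[T] = (-0.65)²·9 = 3.8025.
μ_W = a·μ_T + b = (-0.65)·6.4 = -4.16.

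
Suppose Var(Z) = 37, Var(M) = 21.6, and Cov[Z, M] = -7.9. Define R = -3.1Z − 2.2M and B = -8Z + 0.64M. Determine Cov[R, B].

By bilinearity, Cov[R, B] = ac·Var(Z) + bd·Var(M) + (ad+bc)·Cov[Z, M], with a=-3.1, b=-2.2, c=-8, d=0.64.
ac·Var(Z) = (-3.1)·(-8)·37 = 917.6
bd·Var(M) = (-2.2)·0.64·21.6 = -30.4128
(ad+bc)·Cov[Z, M] = (15.616)·(-7.9) = -123.3664
Cov[R, B] = 917.6 + (-30.4128) + (-123.3664) = 763.8208.

Cov[R, B] = 763.8208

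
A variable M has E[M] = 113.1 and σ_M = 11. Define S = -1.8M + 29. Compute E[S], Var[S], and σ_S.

S = -1.8M + 29 is linear with a = -1.8, b = 29.
E[S] = a·E[M] + b = (-1.8)·113.1 + 29 = -174.58.
Var[M] = 11² = 121.
Var[S] = a²·Var[M] = (-1.8)²·121 = 392.04 (the additive constant 29 does not affect variance).
σ_S = |a|·σ_M = |-1.8|·11 = 19.8.

E[S] = -174.58, Var[S] = 392.04, σ_S = 19.8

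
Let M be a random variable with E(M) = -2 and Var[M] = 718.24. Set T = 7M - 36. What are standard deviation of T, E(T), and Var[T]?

T = 7M - 36 is linear with a = 7, b = -36.
standard deviation of M = √718.24 = 26.8.
standard deviation of T = |a|·standard deviation of M = |7|·26.8 = 187.6.
E(T) = a·E(M) + b = 7·(-2) + (-36) = -50.
Var[T] = a²·Var[M] = 7²·718.24 = 35193.76 (the additive constant -36 does not affect variance).

standard deviation of T = 187.6, E(T) = -50, Var[T] = 35193.76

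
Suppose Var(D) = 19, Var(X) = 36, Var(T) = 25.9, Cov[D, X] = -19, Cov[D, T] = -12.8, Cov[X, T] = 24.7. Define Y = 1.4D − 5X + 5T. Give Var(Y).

Var(Y) = 436.54

Var(Y) = a²·Var(D) + b²·Var(X) + c²·Var(T) + 2ab·Cov[D, X] + 2ac·Cov[D, T] + 2bc·Cov[X, T], with a = 1.4, b = -5, c = 5.
= 37.24 + 900 + 647.5 + 266 + (-179.2) + (-1235)
= 436.54.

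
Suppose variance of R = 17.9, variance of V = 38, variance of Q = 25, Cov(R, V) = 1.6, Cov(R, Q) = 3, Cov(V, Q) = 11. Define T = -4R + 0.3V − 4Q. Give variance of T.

variance of T = 755.58

variance of T = a²·variance of R + b²·variance of V + c²·variance of Q + 2ab·Cov(R, V) + 2ac·Cov(R, Q) + 2bc·Cov(V, Q), with a = -4, b = 0.3, c = -4.
= 286.4 + 3.42 + 400 + (-3.84) + 96 + (-26.4)
= 755.58.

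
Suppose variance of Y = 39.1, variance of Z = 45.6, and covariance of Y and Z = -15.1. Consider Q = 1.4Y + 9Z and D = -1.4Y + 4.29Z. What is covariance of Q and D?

covariance of Q and D = 1783.5494

By bilinearity, covariance of Q and D = ac·variance of Y + bd·variance of Z + (ad+bc)·covariance of Y and Z, with a=1.4, b=9, c=-1.4, d=4.29.
ac·variance of Y = 1.4·(-1.4)·39.1 = -76.636
bd·variance of Z = 9·4.29·45.6 = 1760.616
(ad+bc)·covariance of Y and Z = (-6.594)·(-15.1) = 99.5694
covariance of Q and D = -76.636 + 1760.616 + 99.5694 = 1783.5494.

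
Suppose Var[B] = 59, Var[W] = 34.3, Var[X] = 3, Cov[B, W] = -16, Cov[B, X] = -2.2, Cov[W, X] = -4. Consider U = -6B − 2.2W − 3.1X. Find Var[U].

Var[U] = 1760.042

Var[U] = a²·Var[B] + b²·Var[W] + c²·Var[X] + 2ab·Cov[B, W] + 2ac·Cov[B, X] + 2bc·Cov[W, X], with a = -6, b = -2.2, c = -3.1.
= 2124 + 166.012 + 28.83 + (-422.4) + (-81.84) + (-54.56)
= 1760.042.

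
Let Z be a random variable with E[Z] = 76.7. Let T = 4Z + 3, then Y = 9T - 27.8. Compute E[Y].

E[Y] = 2760.4

E[T] = 4·76.7 + 3 = 309.8.
E[Y] = 9·309.8 + (-27.8) = 2760.4.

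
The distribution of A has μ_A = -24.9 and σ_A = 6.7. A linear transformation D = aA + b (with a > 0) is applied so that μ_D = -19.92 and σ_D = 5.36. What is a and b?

σ_D = a·σ_A (a > 0), so a = 5.36/6.7 = 0.8.
μ_D = a·μ_A + b, so b = -19.92 − 0.8·(-24.9) = 0.

a = 0.8, b = 0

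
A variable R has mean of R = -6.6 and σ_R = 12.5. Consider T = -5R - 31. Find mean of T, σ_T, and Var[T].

T = -5R - 31 is linear with a = -5, b = -31.
mean of T = a·mean of R + b = (-5)·(-6.6) + (-31) = 2.
σ_T = |a|·σ_R = |-5|·12.5 = 62.5.
Var[R] = 12.5² = 156.25.
Var[T] = a²·Var[R] = (-5)²·156.25 = 3906.25 (the additive constant -31 does not affect variance).

mean of T = 2, σ_T = 62.5, Var[T] = 3906.25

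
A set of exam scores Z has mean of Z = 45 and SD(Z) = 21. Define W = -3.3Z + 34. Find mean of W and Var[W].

mean of W = -114.5, Var[W] = 4802.49

W = -3.3Z + 34 is linear with a = -3.3, b = 34.
mean of W = a·mean of Z + b = (-3.3)·45 + 34 = -114.5.
Var[Z] = 21² = 441.
Var[W] = a²·Var[Z] = (-3.3)²·441 = 4802.49 (the additive constant 34 does not affect variance).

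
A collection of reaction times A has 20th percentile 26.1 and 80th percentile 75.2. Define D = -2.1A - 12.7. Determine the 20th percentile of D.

Since a = -2.1 < 0 the transformation is decreasing, reversing order: the 20th percentile of D corresponds to the 80th percentile of A.
So P_{20}(D) = a·P_{80}(A) + b = (-2.1)·75.2 + (-12.7) = -170.62.

20th percentile of D = -170.62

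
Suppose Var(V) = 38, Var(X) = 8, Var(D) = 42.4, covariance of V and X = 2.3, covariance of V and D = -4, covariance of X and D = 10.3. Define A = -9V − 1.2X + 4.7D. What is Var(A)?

Var(A) = 4298.032

Var(A) = a²·Var(V) + b²·Var(X) + c²·Var(D) + 2ab·covariance of V and X + 2ac·covariance of V and D + 2bc·covariance of X and D, with a = -9, b = -1.2, c = 4.7.
= 3078 + 11.52 + 936.616 + 49.68 + 338.4 + (-116.184)
= 4298.032.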